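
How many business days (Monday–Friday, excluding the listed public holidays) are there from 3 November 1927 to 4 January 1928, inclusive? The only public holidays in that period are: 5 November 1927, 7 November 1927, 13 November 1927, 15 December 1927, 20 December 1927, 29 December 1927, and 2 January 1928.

40

3 November 1927 is a Thursday.
That's 63 days from start to end, counting both.
63 = 7 × 9, so the span is exactly 9 full weeks.
Each full week contributes 5 weekdays (Mon–Fri): 9 × 5 = 45.
Total: 45.
Holidays: 5 November 1927 (Sat); 7 November 1927 (Mon); 13 November 1927 (Sun); 15 December 1927 (Thu); 20 December 1927 (Tue); 29 December 1927 (Thu); 2 January 1928 (Mon).
5 of the 7 holidays fall on weekdays; the rest are weekends and were already excluded.
Business days: 45 − 5 = 40.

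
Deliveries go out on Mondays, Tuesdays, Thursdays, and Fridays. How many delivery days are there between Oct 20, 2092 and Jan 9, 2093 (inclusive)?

Oct 20, 2092 is a Monday.
From Oct 20, 2092 to Jan 9, 2093 is 82 days inclusive.
82 = 7 × 11 + 5, so there are 11 full weeks plus 5 extra days.
Each full week contributes 4 days from the set (Mon, Tue, Thu, Fri): 11 × 4 = 44.
The 5 extra days are Mon, Tue, Wed, Thu, Fri — 4 of them qualify.
Total: 44 + 4 = 48.

48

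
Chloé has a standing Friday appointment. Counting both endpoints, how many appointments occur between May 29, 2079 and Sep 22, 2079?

17

May 29, 2079 is a Monday.
The range spans 117 days (inclusive of both endpoints).
117 = 7 × 16 + 5, so there are 16 full weeks plus 5 extra days.
Each full week contributes one Friday: 16 so far.
The 5 extra days are Mon, Tue, Wed, Thu, Fri — 1 of them qualifies.
Total: 16 + 1 = 17.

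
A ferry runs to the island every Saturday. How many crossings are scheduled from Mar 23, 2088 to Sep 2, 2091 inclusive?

180

Mar 23, 2088 is a Tuesday.
The range spans 1259 days (inclusive of both endpoints).
1259 = 7 × 179 + 6, so there are 179 full weeks plus 6 extra days.
Each full week contributes one Saturday: 179 so far.
The 6 extra days are Tue, Wed, Thu, Fri, Sat, Sun — 1 of them qualifies.
Total: 179 + 1 = 180.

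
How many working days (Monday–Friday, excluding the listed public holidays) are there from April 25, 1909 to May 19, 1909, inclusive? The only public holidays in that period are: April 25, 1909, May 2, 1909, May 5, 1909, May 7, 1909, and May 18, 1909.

15

April 25, 1909 is a Sunday.
The range spans 25 days (inclusive of both endpoints).
25 = 7 × 3 + 4, so there are 3 full weeks plus 4 extra days.
Each full week contributes 5 weekdays (Mon–Fri): 3 × 5 = 15.
The 4 extra days are Sunday, Monday, Tuesday, Wednesday — 3 of them qualify.
Total: 15 + 3 = 18.
Holidays: April 25, 1909 (Sun); May 2, 1909 (Sun); May 5, 1909 (Wed); May 7, 1909 (Fri); May 18, 1909 (Tue).
3 of the 5 holidays fall on weekdays; the rest are weekends and were already excluded.
Business days: 18 − 3 = 15.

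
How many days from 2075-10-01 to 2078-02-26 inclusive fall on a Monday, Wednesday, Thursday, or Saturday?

503

2075-10-01 is a Tuesday.
The range spans 880 days (inclusive of both endpoints).
880 = 7 × 125 + 5, so there are 125 full weeks plus 5 extra days.
Each full week contributes 4 days from the set (Mon, Wed, Thu, Sat): 125 × 4 = 500.
The 5 extra days are Tue, Wed, Thu, Fri, Sat — 3 of them qualify.
Total: 500 + 3 = 503.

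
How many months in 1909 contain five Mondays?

4

A month has five Mondays exactly when Monday falls within its first (length − 28) days.
Jan: 31 days, starts Fri → 5 of Fri, Sat, Sun
Feb: 28 days, starts Mon → 5 of (none)
Mar: 31 days, starts Mon → 5 of Mon, Tue, Wed ✓
Apr: 30 days, starts Thu → 5 of Thu, Fri
May: 31 days, starts Sat → 5 of Sat, Sun, Mon ✓
Jun: 30 days, starts Tue → 5 of Tue, Wed
Jul: 31 days, starts Thu → 5 of Thu, Fri, Sat
Aug: 31 days, starts Sun → 5 of Sun, Mon, Tue ✓
Sep: 30 days, starts Wed → 5 of Wed, Thu
Oct: 31 days, starts Fri → 5 of Fri, Sat, Sun
Nov: 30 days, starts Mon → 5 of Mon, Tue ✓
Dec: 31 days, starts Wed → 5 of Wed, Thu, Fri
Months with five Mondays: Mar, May, Aug, Nov.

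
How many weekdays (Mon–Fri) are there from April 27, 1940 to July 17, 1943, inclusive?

April 27, 1940 is a Saturday.
That's 1177 days from start to end, counting both.
1177 = 7 × 168 + 1, so there are 168 full weeks plus 1 extra day.
Each full week contributes 5 weekdays (Mon–Fri): 168 × 5 = 840.
The 1 extra day is Saturday — none qualify.
Total: 840 + 0 = 840.

840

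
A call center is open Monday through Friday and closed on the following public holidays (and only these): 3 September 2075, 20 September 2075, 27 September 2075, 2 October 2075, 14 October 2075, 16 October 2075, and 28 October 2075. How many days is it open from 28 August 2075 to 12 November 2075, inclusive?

48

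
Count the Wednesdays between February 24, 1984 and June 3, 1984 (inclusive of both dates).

14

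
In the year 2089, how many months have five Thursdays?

4

A month has five Thursdays exactly when Thursday falls within its first (length − 28) days.
Jan: 31 days, starts Sat → 5 of Sat, Sun, Mon
Feb: 28 days, starts Tue → 5 of (none)
Mar: 31 days, starts Tue → 5 of Tue, Wed, Thu ✓
Apr: 30 days, starts Fri → 5 of Fri, Sat
May: 31 days, starts Sun → 5 of Sun, Mon, Tue
Jun: 30 days, starts Wed → 5 of Wed, Thu ✓
Jul: 31 days, starts Fri → 5 of Fri, Sat, Sun
Aug: 31 days, starts Mon → 5 of Mon, Tue, Wed
Sep: 30 days, starts Thu → 5 of Thu, Fri ✓
Oct: 31 days, starts Sat → 5 of Sat, Sun, Mon
Nov: 30 days, starts Tue → 5 of Tue, Wed
Dec: 31 days, starts Thu → 5 of Thu, Fri, Sat ✓
Months with five Thursdays: Mar, Jun, Sep, Dec.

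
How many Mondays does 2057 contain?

January 1, 2057 is a Monday.
The range spans 365 days (inclusive of both endpoints).
365 = 7 × 52 + 1, so there are 52 full weeks plus 1 extra day.
Each full week contributes one Monday: 52 so far.
The 1 extra day is Mon — 1 of them qualifies.
Total: 52 + 1 = 53.

53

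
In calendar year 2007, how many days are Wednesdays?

52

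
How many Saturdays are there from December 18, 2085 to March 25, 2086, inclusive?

December 18, 2085 is a Tuesday.
That's 98 days from start to end, counting both.
98 = 7 × 14, so the span is exactly 14 full weeks.
Each full week contributes one Saturday: 14 so far.

14 Saturdays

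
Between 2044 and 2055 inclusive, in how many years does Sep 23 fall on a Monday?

2

Day of week of September 23 in each year:
2044: Fri, 2045: Sat, 2046: Sun, 2047: Mon ✓, 2048: Wed, 2049: Thu, 2050: Fri, 2051: Sat, 2052: Mon ✓, 2053: Tue, 2054: Wed, 2055: Thu
Mondays: 2047, 2052.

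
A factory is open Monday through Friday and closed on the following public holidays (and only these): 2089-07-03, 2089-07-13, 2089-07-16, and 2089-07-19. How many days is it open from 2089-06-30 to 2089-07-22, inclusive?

2089-06-30 is a Thursday.
From 2089-06-30 to 2089-07-22 is 23 days inclusive.
23 = 7 × 3 + 2, so there are 3 full weeks plus 2 extra days.
Each full week contributes 5 weekdays (Mon–Fri): 3 × 5 = 15.
The 2 extra days are Thu, Fri — 2 of them qualify.
Total: 15 + 2 = 17.
Holidays: 2089-07-03 (Sun); 2089-07-13 (Wed); 2089-07-16 (Sat); 2089-07-19 (Tue).
2 of the 4 holidays fall on weekdays; the rest are weekends and were already excluded.
Business days: 17 − 2 = 15.

15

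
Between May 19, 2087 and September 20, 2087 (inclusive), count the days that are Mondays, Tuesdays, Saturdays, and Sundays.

71

May 19, 2087 is a Monday.
The range spans 125 days (inclusive of both endpoints).
125 = 7 × 17 + 6, so there are 17 full weeks plus 6 extra days.
Each full week contributes 4 days from the set (Mon, Tue, Sat, Sun): 17 × 4 = 68.
The 6 extra days are Mon, Tue, Wed, Thu, Fri, Sat — 3 of them qualify.
Total: 68 + 3 = 71.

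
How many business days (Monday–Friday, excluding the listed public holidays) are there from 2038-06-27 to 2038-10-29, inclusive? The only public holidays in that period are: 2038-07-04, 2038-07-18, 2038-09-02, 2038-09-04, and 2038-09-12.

89 business days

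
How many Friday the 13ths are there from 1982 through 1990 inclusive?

Friday-the-13ths by year:
1982: Aug
1983: May
1984: Jan, Apr, Jul
1985: Sep, Dec
1986: Jun
1987: Feb, Mar, Nov
1988: May
1989: Jan, Oct
1990: Apr, Jul

16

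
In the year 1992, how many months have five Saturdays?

4

A month has five Saturdays exactly when Saturday falls within its first (length − 28) days.
Jan: 31 days, starts Wed → 5 of Wed, Thu, Fri
Feb: 29 days, starts Sat → 5 of Sat ✓
Mar: 31 days, starts Sun → 5 of Sun, Mon, Tue
Apr: 30 days, starts Wed → 5 of Wed, Thu
May: 31 days, starts Fri → 5 of Fri, Sat, Sun ✓
Jun: 30 days, starts Mon → 5 of Mon, Tue
Jul: 31 days, starts Wed → 5 of Wed, Thu, Fri
Aug: 31 days, starts Sat → 5 of Sat, Sun, Mon ✓
Sep: 30 days, starts Tue → 5 of Tue, Wed
Oct: 31 days, starts Thu → 5 of Thu, Fri, Sat ✓
Nov: 30 days, starts Sun → 5 of Sun, Mon
Dec: 31 days, starts Tue → 5 of Tue, Wed, Thu
Months with five Saturdays: Feb, May, Aug, Oct.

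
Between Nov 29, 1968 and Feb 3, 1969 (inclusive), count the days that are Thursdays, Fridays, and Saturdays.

29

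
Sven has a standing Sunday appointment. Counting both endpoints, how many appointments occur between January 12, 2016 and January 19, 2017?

53

January 12, 2016 is a Tuesday.
The range spans 374 days (inclusive of both endpoints).
374 = 7 × 53 + 3, so there are 53 full weeks plus 3 extra days.
Each full week contributes one Sunday: 53 so far.
The 3 extra days are Tuesday, Wednesday, Thursday — none qualify.
Total: 53 + 0 = 53.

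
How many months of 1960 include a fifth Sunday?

A month has five Sundays exactly when Sunday falls within its first (length − 28) days.
Jan: 31 days, starts Fri → 5 of Fri, Sat, Sun ✓
Feb: 29 days, starts Mon → 5 of Mon
Mar: 31 days, starts Tue → 5 of Tue, Wed, Thu
Apr: 30 days, starts Fri → 5 of Fri, Sat
May: 31 days, starts Sun → 5 of Sun, Mon, Tue ✓
Jun: 30 days, starts Wed → 5 of Wed, Thu
Jul: 31 days, starts Fri → 5 of Fri, Sat, Sun ✓
Aug: 31 days, starts Mon → 5 of Mon, Tue, Wed
Sep: 30 days, starts Thu → 5 of Thu, Fri
Oct: 31 days, starts Sat → 5 of Sat, Sun, Mon ✓
Nov: 30 days, starts Tue → 5 of Tue, Wed
Dec: 31 days, starts Thu → 5 of Thu, Fri, Sat
Months with five Sundays: Jan, May, Jul, Oct.

4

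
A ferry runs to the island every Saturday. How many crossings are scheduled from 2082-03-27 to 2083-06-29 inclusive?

2082-03-27 is a Friday.
That's 460 days from start to end, counting both.
460 = 7 × 65 + 5, so there are 65 full weeks plus 5 extra days.
Each full week contributes one Saturday: 65 so far.
The 5 extra days are Fri, Sat, Sun, Mon, Tue — 1 of them qualifies.
Total: 65 + 1 = 66.

66 Saturdays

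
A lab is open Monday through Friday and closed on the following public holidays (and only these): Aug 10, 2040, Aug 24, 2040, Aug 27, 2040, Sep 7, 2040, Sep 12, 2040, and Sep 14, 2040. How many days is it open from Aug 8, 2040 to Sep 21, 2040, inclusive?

27 working days

Aug 8, 2040 is a Wednesday.
The range spans 45 days (inclusive of both endpoints).
45 = 7 × 6 + 3, so there are 6 full weeks plus 3 extra days.
Each full week contributes 5 weekdays (Mon–Fri): 6 × 5 = 30.
The 3 extra days are Wed, Thu, Fri — 3 of them qualify.
Total: 30 + 3 = 33.
Holidays: Aug 10, 2040 (Fri); Aug 24, 2040 (Fri); Aug 27, 2040 (Mon); Sep 7, 2040 (Fri); Sep 12, 2040 (Wed); Sep 14, 2040 (Fri).
All 6 holidays fall on weekdays, so subtract 6.
Business days: 33 − 6 = 27.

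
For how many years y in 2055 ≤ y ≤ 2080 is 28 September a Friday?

Day of week of September 28 in each year:
2055: Tue, 2056: Thu, 2057: Fri ✓, 2058: Sat, 2059: Sun, 2060: Tue, 2061: Wed, 2062: Thu, 2063: Fri ✓, 2064: Sun, 2065: Mon, 2066: Tue, 2067: Wed, 2068: Fri ✓, 2069: Sat, 2070: Sun, 2071: Mon, 2072: Wed, 2073: Thu, 2074: Fri ✓, 2075: Sat, 2076: Mon, 2077: Tue, 2078: Wed, 2079: Thu, 2080: Sat
Fridays: 2057, 2063, 2068, 2074.

4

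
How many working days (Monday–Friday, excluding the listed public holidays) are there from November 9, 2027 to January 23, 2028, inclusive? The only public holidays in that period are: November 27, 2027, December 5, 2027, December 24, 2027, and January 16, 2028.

November 9, 2027 is a Tuesday.
That's 76 days from start to end, counting both.
76 = 7 × 10 + 6, so there are 10 full weeks plus 6 extra days.
Each full week contributes 5 weekdays (Mon–Fri): 10 × 5 = 50.
The 6 extra days are Tuesday, Wednesday, Thursday, Friday, Saturday, Sunday — 4 of them qualify.
Total: 50 + 4 = 54.
Holidays: November 27, 2027 (Sat); December 5, 2027 (Sun); December 24, 2027 (Fri); January 16, 2028 (Sun).
1 of the 4 holidays fall on weekdays; the rest are weekends and were already excluded.
Business days: 54 − 1 = 53.

53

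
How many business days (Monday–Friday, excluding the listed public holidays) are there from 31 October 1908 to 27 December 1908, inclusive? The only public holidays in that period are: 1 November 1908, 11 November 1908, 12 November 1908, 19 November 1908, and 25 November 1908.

31 October 1908 is a Saturday.
The range spans 58 days (inclusive of both endpoints).
58 = 7 × 8 + 2, so there are 8 full weeks plus 2 extra days.
Each full week contributes 5 weekdays (Mon–Fri): 8 × 5 = 40.
The 2 extra days are Sat, Sun — none qualify.
Total: 40 + 0 = 40.
Holidays: 1 November 1908 (Sun); 11 November 1908 (Wed); 12 November 1908 (Thu); 19 November 1908 (Thu); 25 November 1908 (Wed).
4 of the 5 holidays fall on weekdays; the rest are weekends and were already excluded.
Business days: 40 − 4 = 36.

36 business days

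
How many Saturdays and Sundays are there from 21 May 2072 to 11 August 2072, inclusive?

21 May 2072 is a Saturday.
The range spans 83 days (inclusive of both endpoints).
83 = 7 × 11 + 6, so there are 11 full weeks plus 6 extra days.
Each full week contributes 2 weekend days (Sat, Sun): 11 × 2 = 22.
The 6 extra days are Sat, Sun, Mon, Tue, Wed, Thu — 2 of them qualify.
Total: 22 + 2 = 24.

24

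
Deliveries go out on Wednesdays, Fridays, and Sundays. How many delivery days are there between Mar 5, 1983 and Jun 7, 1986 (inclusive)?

Mar 5, 1983 is a Saturday.
That's 1191 days from start to end, counting both.
1191 = 7 × 170 + 1, so there are 170 full weeks plus 1 extra day.
Each full week contributes 3 days from the set (Wed, Fri, Sun): 170 × 3 = 510.
The 1 extra day is Saturday — none qualify.
Total: 510 + 0 = 510.

510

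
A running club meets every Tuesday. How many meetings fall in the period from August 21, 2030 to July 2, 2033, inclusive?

149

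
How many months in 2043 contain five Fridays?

A month has five Fridays exactly when Friday falls within its first (length − 28) days.
Jan: 31 days, starts Thu → 5 of Thu, Fri, Sat ✓
Feb: 28 days, starts Sun → 5 of (none)
Mar: 31 days, starts Sun → 5 of Sun, Mon, Tue
Apr: 30 days, starts Wed → 5 of Wed, Thu
May: 31 days, starts Fri → 5 of Fri, Sat, Sun ✓
Jun: 30 days, starts Mon → 5 of Mon, Tue
Jul: 31 days, starts Wed → 5 of Wed, Thu, Fri ✓
Aug: 31 days, starts Sat → 5 of Sat, Sun, Mon
Sep: 30 days, starts Tue → 5 of Tue, Wed
Oct: 31 days, starts Thu → 5 of Thu, Fri, Sat ✓
Nov: 30 days, starts Sun → 5 of Sun, Mon
Dec: 31 days, starts Tue → 5 of Tue, Wed, Thu
Months with five Fridays: Jan, May, Jul, Oct.

4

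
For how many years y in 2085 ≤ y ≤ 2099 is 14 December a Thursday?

1

Day of week of December 14 in each year:
2085: Fri, 2086: Sat, 2087: Sun, 2088: Tue, 2089: Wed, 2090: Thu ✓, 2091: Fri, 2092: Sun, 2093: Mon, 2094: Tue, 2095: Wed, 2096: Fri, 2097: Sat, 2098: Sun, 2099: Mon
Thursdays: 2090.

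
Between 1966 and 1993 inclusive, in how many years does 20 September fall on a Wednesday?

Day of week of September 20 in each year:
1966: Tue, 1967: Wed ✓, 1968: Fri, 1969: Sat, 1970: Sun, 1971: Mon, 1972: Wed ✓, 1973: Thu, 1974: Fri, 1975: Sat, 1976: Mon, 1977: Tue, 1978: Wed ✓, 1979: Thu, 1980: Sat, 1981: Sun, 1982: Mon, 1983: Tue, 1984: Thu, 1985: Fri, 1986: Sat, 1987: Sun, 1988: Tue, 1989: Wed ✓, 1990: Thu, 1991: Fri, 1992: Sun, 1993: Mon
Wednesdays: 1967, 1972, 1978, 1989.

4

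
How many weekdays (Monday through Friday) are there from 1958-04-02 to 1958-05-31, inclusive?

1958-04-02 is a Wednesday.
From 1958-04-02 to 1958-05-31 is 60 days inclusive.
60 = 7 × 8 + 4, so there are 8 full weeks plus 4 extra days.
Each full week contributes 5 weekdays (Mon–Fri): 8 × 5 = 40.
The 4 extra days are Wed, Thu, Fri, Sat — 3 of them qualify.
Total: 40 + 3 = 43.

43 weekdays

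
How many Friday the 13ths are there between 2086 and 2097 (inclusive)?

21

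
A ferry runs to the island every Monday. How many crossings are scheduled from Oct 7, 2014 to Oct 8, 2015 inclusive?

52 Mondays

Oct 7, 2014 is a Tuesday.
The range spans 367 days (inclusive of both endpoints).
367 = 7 × 52 + 3, so there are 52 full weeks plus 3 extra days.
Each full week contributes one Monday: 52 so far.
The 3 extra days are Tue, Wed, Thu — none qualify.
Total: 52 + 0 = 52.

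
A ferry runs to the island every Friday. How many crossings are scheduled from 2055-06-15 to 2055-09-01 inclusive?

11

2055-06-15 is a Tuesday.
The range spans 79 days (inclusive of both endpoints).
79 = 7 × 11 + 2, so there are 11 full weeks plus 2 extra days.
Each full week contributes one Friday: 11 so far.
The 2 extra days are Tue, Wed — none qualify.
Total: 11 + 0 = 11.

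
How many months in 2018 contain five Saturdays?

A month has five Saturdays exactly when Saturday falls within its first (length − 28) days.
Jan: 31 days, starts Mon → 5 of Mon, Tue, Wed
Feb: 28 days, starts Thu → 5 of (none)
Mar: 31 days, starts Thu → 5 of Thu, Fri, Sat ✓
Apr: 30 days, starts Sun → 5 of Sun, Mon
May: 31 days, starts Tue → 5 of Tue, Wed, Thu
Jun: 30 days, starts Fri → 5 of Fri, Sat ✓
Jul: 31 days, starts Sun → 5 of Sun, Mon, Tue
Aug: 31 days, starts Wed → 5 of Wed, Thu, Fri
Sep: 30 days, starts Sat → 5 of Sat, Sun ✓
Oct: 31 days, starts Mon → 5 of Mon, Tue, Wed
Nov: 30 days, starts Thu → 5 of Thu, Fri
Dec: 31 days, starts Sat → 5 of Sat, Sun, Mon ✓
Months with five Saturdays: Mar, Jun, Sep, Dec.

4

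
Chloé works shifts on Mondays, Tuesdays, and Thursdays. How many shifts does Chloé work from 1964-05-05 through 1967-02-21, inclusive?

439

1964-05-05 is a Tuesday.
From 1964-05-05 to 1967-02-21 is 1023 days inclusive.
1023 = 7 × 146 + 1, so there are 146 full weeks plus 1 extra day.
Each full week contributes 3 days from the set (Mon, Tue, Thu): 146 × 3 = 438.
The 1 extra day is Tuesday — 1 of them qualifies.
Total: 438 + 1 = 439.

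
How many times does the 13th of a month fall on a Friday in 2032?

The 13th falls on a Friday when the month's 13th has weekday Fri.
Jan 13 is Tue; Feb 13 is Fri ✓; Mar 13 is Sat; Apr 13 is Tue; May 13 is Thu; Jun 13 is Sun; Jul 13 is Tue; Aug 13 is Fri ✓; Sep 13 is Mon; Oct 13 is Wed; Nov 13 is Sat; Dec 13 is Mon.
Friday the 13ths: Feb, Aug.

2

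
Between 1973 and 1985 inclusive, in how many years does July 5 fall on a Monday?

2

Day of week of July 5 in each year:
1973: Thu, 1974: Fri, 1975: Sat, 1976: Mon ✓, 1977: Tue, 1978: Wed, 1979: Thu, 1980: Sat, 1981: Sun, 1982: Mon ✓, 1983: Tue, 1984: Thu, 1985: Fri
Mondays: 1976, 1982.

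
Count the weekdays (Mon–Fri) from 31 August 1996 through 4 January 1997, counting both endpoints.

90

31 August 1996 is a Saturday.
The range spans 127 days (inclusive of both endpoints).
127 = 7 × 18 + 1, so there are 18 full weeks plus 1 extra day.
Each full week contributes 5 weekdays (Mon–Fri): 18 × 5 = 90.
The 1 extra day is Sat — none qualify.
Total: 90 + 0 = 90.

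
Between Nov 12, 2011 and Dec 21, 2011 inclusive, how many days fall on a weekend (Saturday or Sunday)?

12

Nov 12, 2011 is a Saturday.
From Nov 12, 2011 to Dec 21, 2011 is 40 days inclusive.
40 = 7 × 5 + 5, so there are 5 full weeks plus 5 extra days.
Each full week contributes 2 weekend days (Sat, Sun): 5 × 2 = 10.
The 5 extra days are Saturday, Sunday, Monday, Tuesday, Wednesday — 2 of them qualify.
Total: 10 + 2 = 12.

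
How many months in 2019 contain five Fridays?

A month has five Fridays exactly when Friday falls within its first (length − 28) days.
Jan: 31 days, starts Tue → 5 of Tue, Wed, Thu
Feb: 28 days, starts Fri → 5 of (none)
Mar: 31 days, starts Fri → 5 of Fri, Sat, Sun ✓
Apr: 30 days, starts Mon → 5 of Mon, Tue
May: 31 days, starts Wed → 5 of Wed, Thu, Fri ✓
Jun: 30 days, starts Sat → 5 of Sat, Sun
Jul: 31 days, starts Mon → 5 of Mon, Tue, Wed
Aug: 31 days, starts Thu → 5 of Thu, Fri, Sat ✓
Sep: 30 days, starts Sun → 5 of Sun, Mon
Oct: 31 days, starts Tue → 5 of Tue, Wed, Thu
Nov: 30 days, starts Fri → 5 of Fri, Sat ✓
Dec: 31 days, starts Sun → 5 of Sun, Mon, Tue
Months with five Fridays: Mar, May, Aug, Nov.

4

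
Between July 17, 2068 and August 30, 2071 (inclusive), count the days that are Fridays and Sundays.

July 17, 2068 is a Tuesday.
That's 1140 days from start to end, counting both.
1140 = 7 × 162 + 6, so there are 162 full weeks plus 6 extra days.
Each full week contributes 2 days from the set (Fri, Sun): 162 × 2 = 324.
The 6 extra days are Tue, Wed, Thu, Fri, Sat, Sun — 2 of them qualify.
Total: 324 + 2 = 326.

326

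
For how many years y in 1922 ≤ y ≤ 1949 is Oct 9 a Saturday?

4

Day of week of October 9 in each year:
1922: Mon, 1923: Tue, 1924: Thu, 1925: Fri, 1926: Sat ✓, 1927: Sun, 1928: Tue, 1929: Wed, 1930: Thu, 1931: Fri, 1932: Sun, 1933: Mon, 1934: Tue, 1935: Wed, 1936: Fri, 1937: Sat ✓, 1938: Sun, 1939: Mon, 1940: Wed, 1941: Thu, 1942: Fri, 1943: Sat ✓, 1944: Mon, 1945: Tue, 1946: Wed, 1947: Thu, 1948: Sat ✓, 1949: Sun
Saturdays: 1926, 1937, 1943, 1948.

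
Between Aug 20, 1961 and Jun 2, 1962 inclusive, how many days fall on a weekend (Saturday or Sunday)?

Aug 20, 1961 is a Sunday.
The range spans 287 days (inclusive of both endpoints).
287 = 7 × 41, so the span is exactly 41 full weeks.
Each full week contributes 2 weekend days (Sat, Sun): 41 × 2 = 82.
Total: 82.

82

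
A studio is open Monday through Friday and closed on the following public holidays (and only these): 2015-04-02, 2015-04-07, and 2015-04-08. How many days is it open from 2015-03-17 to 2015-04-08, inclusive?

14 working days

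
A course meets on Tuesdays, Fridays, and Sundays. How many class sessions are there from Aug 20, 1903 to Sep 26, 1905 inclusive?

Aug 20, 1903 is a Thursday.
From Aug 20, 1903 to Sep 26, 1905 is 769 days inclusive.
769 = 7 × 109 + 6, so there are 109 full weeks plus 6 extra days.
Each full week contributes 3 days from the set (Tue, Fri, Sun): 109 × 3 = 327.
The 6 extra days are Thu, Fri, Sat, Sun, Mon, Tue — 3 of them qualify.
Total: 327 + 3 = 330.

330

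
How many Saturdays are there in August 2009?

2009-08-01 is a Saturday.
From 2009-08-01 to 2009-08-31 is 31 days inclusive.
31 = 7 × 4 + 3, so there are 4 full weeks plus 3 extra days.
Each full week contributes one Saturday: 4 so far.
The 3 extra days are Sat, Sun, Mon — 1 of them qualifies.
Total: 4 + 1 = 5.

5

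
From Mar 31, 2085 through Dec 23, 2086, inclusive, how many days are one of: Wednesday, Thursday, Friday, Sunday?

361

Mar 31, 2085 is a Saturday.
That's 633 days from start to end, counting both.
633 = 7 × 90 + 3, so there are 90 full weeks plus 3 extra days.
Each full week contributes 4 days from the set (Wed, Thu, Fri, Sun): 90 × 4 = 360.
The 3 extra days are Saturday, Sunday, Monday — 1 of them qualifies.
Total: 360 + 1 = 361.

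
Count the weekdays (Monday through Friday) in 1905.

260

January 1, 1905 is a Sunday.
From January 1, 1905 to December 31, 1905 is 365 days inclusive.
365 = 7 × 52 + 1, so there are 52 full weeks plus 1 extra day.
Each full week contributes 5 weekdays (Mon–Fri): 52 × 5 = 260.
The 1 extra day is Sun — none qualify.
Total: 260 + 0 = 260.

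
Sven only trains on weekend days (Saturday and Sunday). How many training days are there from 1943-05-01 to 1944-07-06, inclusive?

124

1943-05-01 is a Saturday.
The range spans 433 days (inclusive of both endpoints).
433 = 7 × 61 + 6, so there are 61 full weeks plus 6 extra days.
Each full week contributes 2 weekend days (Sat, Sun): 61 × 2 = 122.
The 6 extra days are Sat, Sun, Mon, Tue, Wed, Thu — 2 of them qualify.
Total: 122 + 2 = 124.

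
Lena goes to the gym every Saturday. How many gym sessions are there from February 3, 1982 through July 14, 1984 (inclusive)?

128 Saturdays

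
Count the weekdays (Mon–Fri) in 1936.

262 weekdays

1936-01-01 is a Wednesday.
That's 366 days from start to end, counting both.
366 = 7 × 52 + 2, so there are 52 full weeks plus 2 extra days.
Each full week contributes 5 weekdays (Mon–Fri): 52 × 5 = 260.
The 2 extra days are Wednesday, Thursday — 2 of them qualify.
Total: 260 + 2 = 262.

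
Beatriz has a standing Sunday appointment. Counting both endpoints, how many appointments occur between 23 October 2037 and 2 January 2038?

10

23 October 2037 is a Friday.
From 23 October 2037 to 2 January 2038 is 72 days inclusive.
72 = 7 × 10 + 2, so there are 10 full weeks plus 2 extra days.
Each full week contributes one Sunday: 10 so far.
The 2 extra days are Fri, Sat — none qualify.
Total: 10 + 0 = 10.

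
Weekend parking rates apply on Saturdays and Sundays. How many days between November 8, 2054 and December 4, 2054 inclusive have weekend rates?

November 8, 2054 is a Sunday.
The range spans 27 days (inclusive of both endpoints).
27 = 7 × 3 + 6, so there are 3 full weeks plus 6 extra days.
Each full week contributes 2 weekend days (Sat, Sun): 3 × 2 = 6.
The 6 extra days are Sun, Mon, Tue, Wed, Thu, Fri — 1 of them qualifies.
Total: 6 + 1 = 7.

7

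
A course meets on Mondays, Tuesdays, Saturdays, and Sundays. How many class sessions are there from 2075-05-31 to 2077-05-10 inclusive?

2075-05-31 is a Friday.
That's 711 days from start to end, counting both.
711 = 7 × 101 + 4, so there are 101 full weeks plus 4 extra days.
Each full week contributes 4 days from the set (Mon, Tue, Sat, Sun): 101 × 4 = 404.
The 4 extra days are Friday, Saturday, Sunday, Monday — 3 of them qualify.
Total: 404 + 3 = 407.

407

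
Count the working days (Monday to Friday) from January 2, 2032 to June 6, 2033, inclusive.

January 2, 2032 is a Friday.
From January 2, 2032 to June 6, 2033 is 522 days inclusive.
522 = 7 × 74 + 4, so there are 74 full weeks plus 4 extra days.
Each full week contributes 5 weekdays (Mon–Fri): 74 × 5 = 370.
The 4 extra days are Friday, Saturday, Sunday, Monday — 2 of them qualify.
Total: 370 + 2 = 372.

372 weekdays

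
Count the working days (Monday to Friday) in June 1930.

21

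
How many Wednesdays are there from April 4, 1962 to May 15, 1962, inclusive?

6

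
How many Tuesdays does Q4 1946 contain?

14

1946-10-01 is a Tuesday.
The range spans 92 days (inclusive of both endpoints).
92 = 7 × 13 + 1, so there are 13 full weeks plus 1 extra day.
Each full week contributes one Tuesday: 13 so far.
The 1 extra day is Tue — 1 of them qualifies.
Total: 13 + 1 = 14.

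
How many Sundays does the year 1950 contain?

53

1950-01-01 is a Sunday.
From 1950-01-01 to 1950-12-31 is 365 days inclusive.
365 = 7 × 52 + 1, so there are 52 full weeks plus 1 extra day.
Each full week contributes one Sunday: 52 so far.
The 1 extra day is Sunday — 1 of them qualifies.
Total: 52 + 1 = 53.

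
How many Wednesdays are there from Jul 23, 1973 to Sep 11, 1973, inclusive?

Jul 23, 1973 is a Monday.
That's 51 days from start to end, counting both.
51 = 7 × 7 + 2, so there are 7 full weeks plus 2 extra days.
Each full week contributes one Wednesday: 7 so far.
The 2 extra days are Mon, Tue — none qualify.
Total: 7 + 0 = 7.

7 Wednesdays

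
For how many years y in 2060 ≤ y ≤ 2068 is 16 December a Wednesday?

Day of week of December 16 in each year:
2060: Thu, 2061: Fri, 2062: Sat, 2063: Sun, 2064: Tue, 2065: Wed ✓, 2066: Thu, 2067: Fri, 2068: Sun
Wednesdays: 2065.

1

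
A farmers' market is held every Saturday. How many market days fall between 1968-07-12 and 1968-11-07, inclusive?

1968-07-12 is a Friday.
The range spans 119 days (inclusive of both endpoints).
119 = 7 × 17, so the span is exactly 17 full weeks.
Each full week contributes one Saturday: 17 so far.

17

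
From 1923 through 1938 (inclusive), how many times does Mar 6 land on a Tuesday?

Day of week of March 6 in each year:
1923: Tue ✓, 1924: Thu, 1925: Fri, 1926: Sat, 1927: Sun, 1928: Tue ✓, 1929: Wed, 1930: Thu, 1931: Fri, 1932: Sun, 1933: Mon, 1934: Tue ✓, 1935: Wed, 1936: Fri, 1937: Sat, 1938: Sun
Tuesdays: 1923, 1928, 1934.

3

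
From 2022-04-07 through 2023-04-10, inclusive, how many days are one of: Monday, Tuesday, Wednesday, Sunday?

210

2022-04-07 is a Thursday.
From 2022-04-07 to 2023-04-10 is 369 days inclusive.
369 = 7 × 52 + 5, so there are 52 full weeks plus 5 extra days.
Each full week contributes 4 days from the set (Mon, Tue, Wed, Sun): 52 × 4 = 208.
The 5 extra days are Thu, Fri, Sat, Sun, Mon — 2 of them qualify.
Total: 208 + 2 = 210.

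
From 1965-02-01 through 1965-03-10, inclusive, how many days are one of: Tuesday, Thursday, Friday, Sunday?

1965-02-01 is a Monday.
That's 38 days from start to end, counting both.
38 = 7 × 5 + 3, so there are 5 full weeks plus 3 extra days.
Each full week contributes 4 days from the set (Tue, Thu, Fri, Sun): 5 × 4 = 20.
The 3 extra days are Mon, Tue, Wed — 1 of them qualifies.
Total: 20 + 1 = 21.

21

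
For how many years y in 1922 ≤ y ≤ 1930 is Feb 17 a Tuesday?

Day of week of February 17 in each year:
1922: Fri, 1923: Sat, 1924: Sun, 1925: Tue ✓, 1926: Wed, 1927: Thu, 1928: Fri, 1929: Sun, 1930: Mon
Tuesdays: 1925.

1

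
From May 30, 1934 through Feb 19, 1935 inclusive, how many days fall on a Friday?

38

May 30, 1934 is a Wednesday.
The range spans 266 days (inclusive of both endpoints).
266 = 7 × 38, so the span is exactly 38 full weeks.
Each full week contributes one Friday: 38 so far.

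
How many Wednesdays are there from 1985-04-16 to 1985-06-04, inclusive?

7 Wednesdays

1985-04-16 is a Tuesday.
From 1985-04-16 to 1985-06-04 is 50 days inclusive.
50 = 7 × 7 + 1, so there are 7 full weeks plus 1 extra day.
Each full week contributes one Wednesday: 7 so far.
The 1 extra day is Tuesday — none qualify.
Total: 7 + 0 = 7.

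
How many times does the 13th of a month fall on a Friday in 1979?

2

The 13th falls on a Friday when the month's 13th has weekday Fri.
Jan 13 is Sat; Feb 13 is Tue; Mar 13 is Tue; Apr 13 is Fri ✓; May 13 is Sun; Jun 13 is Wed; Jul 13 is Fri ✓; Aug 13 is Mon; Sep 13 is Thu; Oct 13 is Sat; Nov 13 is Tue; Dec 13 is Thu.
Friday the 13ths: Apr, Jul.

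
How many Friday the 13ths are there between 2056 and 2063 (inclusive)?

Friday-the-13ths by year:
2056: Oct
2057: Apr, Jul
2058: Sep, Dec
2059: Jun
2060: Feb, Aug
2061: May
2062: Jan, Oct
2063: Apr, Jul

13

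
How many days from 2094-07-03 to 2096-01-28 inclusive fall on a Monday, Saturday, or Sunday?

247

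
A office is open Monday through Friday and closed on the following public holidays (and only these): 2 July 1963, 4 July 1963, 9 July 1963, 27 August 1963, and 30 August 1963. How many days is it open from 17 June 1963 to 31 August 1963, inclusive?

50

17 June 1963 is a Monday.
That's 76 days from start to end, counting both.
76 = 7 × 10 + 6, so there are 10 full weeks plus 6 extra days.
Each full week contributes 5 weekdays (Mon–Fri): 10 × 5 = 50.
The 6 extra days are Mon, Tue, Wed, Thu, Fri, Sat — 5 of them qualify.
Total: 50 + 5 = 55.
Holidays: 2 July 1963 (Tue); 4 July 1963 (Thu); 9 July 1963 (Tue); 27 August 1963 (Tue); 30 August 1963 (Fri).
All 5 holidays fall on weekdays, so subtract 5.
Business days: 55 − 5 = 50.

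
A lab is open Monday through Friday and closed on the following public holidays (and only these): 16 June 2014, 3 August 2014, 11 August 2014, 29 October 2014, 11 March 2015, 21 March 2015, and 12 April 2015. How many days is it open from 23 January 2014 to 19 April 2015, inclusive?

318 business days

23 January 2014 is a Thursday.
From 23 January 2014 to 19 April 2015 is 452 days inclusive.
452 = 7 × 64 + 4, so there are 64 full weeks plus 4 extra days.
Each full week contributes 5 weekdays (Mon–Fri): 64 × 5 = 320.
The 4 extra days are Thursday, Friday, Saturday, Sunday — 2 of them qualify.
Total: 320 + 2 = 322.
Holidays: 16 June 2014 (Mon); 3 August 2014 (Sun); 11 August 2014 (Mon); 29 October 2014 (Wed); 11 March 2015 (Wed); 21 March 2015 (Sat); 12 April 2015 (Sun).
4 of the 7 holidays fall on weekdays; the rest are weekends and were already excluded.
Business days: 322 − 4 = 318.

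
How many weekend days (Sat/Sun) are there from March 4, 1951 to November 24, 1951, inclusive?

76

March 4, 1951 is a Sunday.
That's 266 days from start to end, counting both.
266 = 7 × 38, so the span is exactly 38 full weeks.
Each full week contributes 2 weekend days (Sat, Sun): 38 × 2 = 76.
Total: 76.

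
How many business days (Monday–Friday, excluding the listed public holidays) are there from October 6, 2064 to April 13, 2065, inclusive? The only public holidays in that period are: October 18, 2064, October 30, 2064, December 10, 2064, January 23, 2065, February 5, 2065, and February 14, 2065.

132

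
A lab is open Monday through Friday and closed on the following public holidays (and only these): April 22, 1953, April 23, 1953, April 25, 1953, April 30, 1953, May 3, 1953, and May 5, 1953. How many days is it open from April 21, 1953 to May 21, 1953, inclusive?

19 business days

April 21, 1953 is a Tuesday.
From April 21, 1953 to May 21, 1953 is 31 days inclusive.
31 = 7 × 4 + 3, so there are 4 full weeks plus 3 extra days.
Each full week contributes 5 weekdays (Mon–Fri): 4 × 5 = 20.
The 3 extra days are Tue, Wed, Thu — 3 of them qualify.
Total: 20 + 3 = 23.
Holidays: April 22, 1953 (Wed); April 23, 1953 (Thu); April 25, 1953 (Sat); April 30, 1953 (Thu); May 3, 1953 (Sun); May 5, 1953 (Tue).
4 of the 6 holidays fall on weekdays; the rest are weekends and were already excluded.
Business days: 23 − 4 = 19.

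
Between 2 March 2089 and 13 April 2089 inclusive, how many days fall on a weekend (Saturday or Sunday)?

12

2 March 2089 is a Wednesday.
That's 43 days from start to end, counting both.
43 = 7 × 6 + 1, so there are 6 full weeks plus 1 extra day.
Each full week contributes 2 weekend days (Sat, Sun): 6 × 2 = 12.
The 1 extra day is Wednesday — none qualify.
Total: 12 + 0 = 12.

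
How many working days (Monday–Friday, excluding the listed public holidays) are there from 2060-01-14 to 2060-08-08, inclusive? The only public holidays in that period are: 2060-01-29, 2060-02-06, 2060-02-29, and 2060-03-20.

146 working days

2060-01-14 is a Wednesday.
That's 208 days from start to end, counting both.
208 = 7 × 29 + 5, so there are 29 full weeks plus 5 extra days.
Each full week contributes 5 weekdays (Mon–Fri): 29 × 5 = 145.
The 5 extra days are Wednesday, Thursday, Friday, Saturday, Sunday — 3 of them qualify.
Total: 145 + 3 = 148.
Holidays: 2060-01-29 (Thu); 2060-02-06 (Fri); 2060-02-29 (Sun); 2060-03-20 (Sat).
2 of the 4 holidays fall on weekdays; the rest are weekends and were already excluded.
Business days: 148 − 2 = 146.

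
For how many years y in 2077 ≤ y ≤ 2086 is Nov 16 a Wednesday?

1

Day of week of November 16 in each year:
2077: Tue, 2078: Wed ✓, 2079: Thu, 2080: Sat, 2081: Sun, 2082: Mon, 2083: Tue, 2084: Thu, 2085: Fri, 2086: Sat
Wednesdays: 2078.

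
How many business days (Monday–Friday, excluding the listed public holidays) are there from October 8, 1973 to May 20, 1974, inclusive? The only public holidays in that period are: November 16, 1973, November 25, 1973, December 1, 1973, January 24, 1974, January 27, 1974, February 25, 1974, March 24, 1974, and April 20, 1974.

158

October 8, 1973 is a Monday.
The range spans 225 days (inclusive of both endpoints).
225 = 7 × 32 + 1, so there are 32 full weeks plus 1 extra day.
Each full week contributes 5 weekdays (Mon–Fri): 32 × 5 = 160.
The 1 extra day is Mon — 1 of them qualifies.
Total: 160 + 1 = 161.
Holidays: November 16, 1973 (Fri); November 25, 1973 (Sun); December 1, 1973 (Sat); January 24, 1974 (Thu); January 27, 1974 (Sun); February 25, 1974 (Mon); March 24, 1974 (Sun); April 20, 1974 (Sat).
3 of the 8 holidays fall on weekdays; the rest are weekends and were already excluded.
Business days: 161 − 3 = 158.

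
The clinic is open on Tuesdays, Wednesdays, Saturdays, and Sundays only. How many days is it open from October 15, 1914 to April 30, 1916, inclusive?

322

October 15, 1914 is a Thursday.
The range spans 564 days (inclusive of both endpoints).
564 = 7 × 80 + 4, so there are 80 full weeks plus 4 extra days.
Each full week contributes 4 days from the set (Tue, Wed, Sat, Sun): 80 × 4 = 320.
The 4 extra days are Thursday, Friday, Saturday, Sunday — 2 of them qualify.
Total: 320 + 2 = 322.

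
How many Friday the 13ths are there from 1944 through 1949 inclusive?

9

Friday-the-13ths by year:
1944: Oct
1945: Apr, Jul
1946: Sep, Dec
1947: Jun
1948: Feb, Aug
1949: May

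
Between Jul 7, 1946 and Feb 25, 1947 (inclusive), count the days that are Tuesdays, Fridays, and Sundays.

101

Jul 7, 1946 is a Sunday.
That's 234 days from start to end, counting both.
234 = 7 × 33 + 3, so there are 33 full weeks plus 3 extra days.
Each full week contributes 3 days from the set (Tue, Fri, Sun): 33 × 3 = 99.
The 3 extra days are Sun, Mon, Tue — 2 of them qualify.
Total: 99 + 2 = 101.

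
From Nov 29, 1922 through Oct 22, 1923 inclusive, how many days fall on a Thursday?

47

Nov 29, 1922 is a Wednesday.
That's 328 days from start to end, counting both.
328 = 7 × 46 + 6, so there are 46 full weeks plus 6 extra days.
Each full week contributes one Thursday: 46 so far.
The 6 extra days are Wednesday, Thursday, Friday, Saturday, Sunday, Monday — 1 of them qualifies.
Total: 46 + 1 = 47.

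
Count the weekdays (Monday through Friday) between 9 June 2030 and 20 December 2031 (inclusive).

400

9 June 2030 is a Sunday.
That's 560 days from start to end, counting both.
560 = 7 × 80, so the span is exactly 80 full weeks.
Each full week contributes 5 weekdays (Mon–Fri): 80 × 5 = 400.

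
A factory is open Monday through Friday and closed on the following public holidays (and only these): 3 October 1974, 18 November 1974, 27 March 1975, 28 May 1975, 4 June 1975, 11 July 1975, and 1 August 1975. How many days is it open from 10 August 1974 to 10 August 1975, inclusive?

253

10 August 1974 is a Saturday.
The range spans 366 days (inclusive of both endpoints).
366 = 7 × 52 + 2, so there are 52 full weeks plus 2 extra days.
Each full week contributes 5 weekdays (Mon–Fri): 52 × 5 = 260.
The 2 extra days are Sat, Sun — none qualify.
Total: 260 + 0 = 260.
Holidays: 3 October 1974 (Thu); 18 November 1974 (Mon); 27 March 1975 (Thu); 28 May 1975 (Wed); 4 June 1975 (Wed); 11 July 1975 (Fri); 1 August 1975 (Fri).
All 7 holidays fall on weekdays, so subtract 7.
Business days: 260 − 7 = 253.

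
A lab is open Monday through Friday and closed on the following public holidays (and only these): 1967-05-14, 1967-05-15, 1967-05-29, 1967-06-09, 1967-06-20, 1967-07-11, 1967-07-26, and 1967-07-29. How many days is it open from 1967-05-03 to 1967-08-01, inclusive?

59

1967-05-03 is a Wednesday.
The range spans 91 days (inclusive of both endpoints).
91 = 7 × 13, so the span is exactly 13 full weeks.
Each full week contributes 5 weekdays (Mon–Fri): 13 × 5 = 65.
Holidays: 1967-05-14 (Sun); 1967-05-15 (Mon); 1967-05-29 (Mon); 1967-06-09 (Fri); 1967-06-20 (Tue); 1967-07-11 (Tue); 1967-07-26 (Wed); 1967-07-29 (Sat).
6 of the 8 holidays fall on weekdays; the rest are weekends and were already excluded.
Business days: 65 − 6 = 59.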